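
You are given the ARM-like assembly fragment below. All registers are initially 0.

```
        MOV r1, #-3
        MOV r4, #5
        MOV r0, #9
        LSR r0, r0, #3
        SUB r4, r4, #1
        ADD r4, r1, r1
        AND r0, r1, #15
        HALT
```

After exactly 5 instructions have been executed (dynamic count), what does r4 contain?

4

r1=-3
r4=5
r0=9
r0=9>>3=1
r4=5-1=4
After step 5: r4 = 4.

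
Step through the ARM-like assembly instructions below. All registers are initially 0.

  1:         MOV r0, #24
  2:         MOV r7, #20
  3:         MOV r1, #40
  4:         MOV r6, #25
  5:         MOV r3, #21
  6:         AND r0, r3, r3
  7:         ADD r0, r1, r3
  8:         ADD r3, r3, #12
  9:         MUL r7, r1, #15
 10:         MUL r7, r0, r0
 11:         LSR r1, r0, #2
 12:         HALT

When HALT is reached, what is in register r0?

61

after MOV r0, #24: r0=24
after MOV r7, #20: r7=20
after MOV r1, #40: r1=40
after MOV r6, #25: r6=25
after MOV r3, #21: r3=21
after AND r0, r3, r3: r0=21&21=21
after ADD r0, r1, r3: r0=40+21=61
after ADD r3, r3, #12: r3=21+12=33
after MUL r7, r1, #15: r7=40*15=600
after MUL r7, r0, r0: r7=61*61=3721
after LSR r1, r0, #2: r1=61>>2=15
halt.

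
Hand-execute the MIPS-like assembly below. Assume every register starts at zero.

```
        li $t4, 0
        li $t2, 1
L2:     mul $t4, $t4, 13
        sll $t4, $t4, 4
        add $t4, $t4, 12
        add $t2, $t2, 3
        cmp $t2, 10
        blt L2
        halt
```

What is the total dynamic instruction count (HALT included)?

21

after li $t4, 0: $t4=0
after li $t2, 1: $t2=1
after mul $t4, $t4, 13: $t4=0*13=0
after sll $t4, $t4, 4: $t4=0<<4=0
after add $t4, $t4, 12: $t4=0+12=12
after add $t2, $t2, 3: $t2=1+3=4
cmp $t2, 10  (cmp 4,10)
blt L2: taken
after mul $t4, $t4, 13: $t4=12*13=156
after sll $t4, $t4, 4: $t4=156<<4=2496
after add $t4, $t4, 12: $t4=2496+12=2508
after add $t2, $t2, 3: $t2=4+3=7
cmp $t2, 10  (cmp 7,10)
blt L2: taken
after mul $t4, $t4, 13: $t4=2508*13=32604
after sll $t4, $t4, 4: $t4=32604<<4=521664
after add $t4, $t4, 12: $t4=521664+12=521676
after add $t2, $t2, 3: $t2=7+3=10
cmp $t2, 10  (cmp 10,10)
blt L2: not taken
halt.
Total executed instructions: 21.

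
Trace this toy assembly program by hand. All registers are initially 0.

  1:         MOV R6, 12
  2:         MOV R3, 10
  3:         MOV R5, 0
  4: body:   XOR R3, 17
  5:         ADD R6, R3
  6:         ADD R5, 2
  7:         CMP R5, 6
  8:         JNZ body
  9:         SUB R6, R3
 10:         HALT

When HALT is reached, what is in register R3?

27

after MOV R6, 12: R6=12
after MOV R3, 10: R3=10
after MOV R5, 0: R5=0
after XOR R3, 17: R3=10^17=27
after ADD R6, R3: R6=12+27=39
after ADD R5, 2: R5=0+2=2
CMP R5, 6  (cmp 2,6)
JNZ body: taken
after XOR R3, 17: R3=27^17=10
after ADD R6, R3: R6=39+10=49
after ADD R5, 2: R5=2+2=4
CMP R5, 6  (cmp 4,6)
JNZ body: taken
after XOR R3, 17: R3=10^17=27
after ADD R6, R3: R6=49+27=76
after ADD R5, 2: R5=4+2=6
CMP R5, 6  (cmp 6,6)
JNZ body: not taken
after SUB R6, R3: R6=76-27=49
halt.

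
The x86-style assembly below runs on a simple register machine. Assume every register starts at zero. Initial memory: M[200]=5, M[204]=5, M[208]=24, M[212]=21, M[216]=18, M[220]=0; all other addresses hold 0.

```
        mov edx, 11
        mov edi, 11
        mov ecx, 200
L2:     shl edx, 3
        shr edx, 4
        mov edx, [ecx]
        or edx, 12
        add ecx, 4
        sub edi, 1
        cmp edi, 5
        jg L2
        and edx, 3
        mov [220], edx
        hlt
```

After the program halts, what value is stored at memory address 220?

0

mov edx, 11 → edx=11
mov edi, 11 → edi=11
mov ecx, 200 → ecx=200
shl edx, 3 → edx=11<<3=88
shr edx, 4 → edx=88>>4=5
mov edx, [ecx] → edx=M[200]=5
or edx, 12 → edx=5|12=13
add ecx, 4 → ecx=200+4=204
sub edi, 1 → edi=11-1=10
cmp edi, 5  (cmp 10,5)
jg L2: taken
shl edx, 3 → edx=13<<3=104
shr edx, 4 → edx=104>>4=6
mov edx, [ecx] → edx=M[204]=5
or edx, 12 → edx=5|12=13
add ecx, 4 → ecx=204+4=208
sub edi, 1 → edi=10-1=9
cmp edi, 5  (cmp 9,5)
jg L2: taken
shl edx, 3 → edx=13<<3=104
shr edx, 4 → edx=104>>4=6
mov edx, [ecx] → edx=M[208]=24
or edx, 12 → edx=24|12=28
add ecx, 4 → ecx=208+4=212
sub edi, 1 → edi=9-1=8
cmp edi, 5  (cmp 8,5)
jg L2: taken
shl edx, 3 → edx=28<<3=224
shr edx, 4 → edx=224>>4=14
mov edx, [ecx] → edx=M[212]=21
or edx, 12 → edx=21|12=29
add ecx, 4 → ecx=212+4=216
sub edi, 1 → edi=8-1=7
cmp edi, 5  (cmp 7,5)
jg L2: taken
shl edx, 3 → edx=29<<3=232
shr edx, 4 → edx=232>>4=14
mov edx, [ecx] → edx=M[216]=18
or edx, 12 → edx=18|12=30
add ecx, 4 → ecx=216+4=220
sub edi, 1 → edi=7-1=6
cmp edi, 5  (cmp 6,5)
jg L2: taken
shl edx, 3 → edx=30<<3=240
shr edx, 4 → edx=240>>4=15
mov edx, [ecx] → edx=M[220]=0
or edx, 12 → edx=0|12=12
add ecx, 4 → ecx=220+4=224
sub edi, 1 → edi=6-1=5
cmp edi, 5  (cmp 5,5)
jg L2: not taken
and edx, 3 → edx=12&3=0
mov [220], edx → M[220]=0
halt.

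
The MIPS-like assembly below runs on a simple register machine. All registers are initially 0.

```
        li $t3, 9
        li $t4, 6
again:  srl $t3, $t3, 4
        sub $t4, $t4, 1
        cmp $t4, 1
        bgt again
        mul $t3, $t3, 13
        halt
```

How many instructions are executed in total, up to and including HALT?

li $t3, 9 → $t3=9
li $t4, 6 → $t4=6
srl $t3, $t3, 4 → $t3=9>>4=0
sub $t4, $t4, 1 → $t4=6-1=5
cmp $t4, 1  (cmp 5,1)
bgt again: taken
srl $t3, $t3, 4 → $t3=0>>4=0
sub $t4, $t4, 1 → $t4=5-1=4
cmp $t4, 1  (cmp 4,1)
bgt again: taken
srl $t3, $t3, 4 → $t3=0>>4=0
sub $t4, $t4, 1 → $t4=4-1=3
cmp $t4, 1  (cmp 3,1)
bgt again: taken
srl $t3, $t3, 4 → $t3=0>>4=0
sub $t4, $t4, 1 → $t4=3-1=2
cmp $t4, 1  (cmp 2,1)
bgt again: taken
srl $t3, $t3, 4 → $t3=0>>4=0
sub $t4, $t4, 1 → $t4=2-1=1
cmp $t4, 1  (cmp 1,1)
bgt again: not taken
mul $t3, $t3, 13 → $t3=0*13=0
halt.
Total executed instructions: 24.

24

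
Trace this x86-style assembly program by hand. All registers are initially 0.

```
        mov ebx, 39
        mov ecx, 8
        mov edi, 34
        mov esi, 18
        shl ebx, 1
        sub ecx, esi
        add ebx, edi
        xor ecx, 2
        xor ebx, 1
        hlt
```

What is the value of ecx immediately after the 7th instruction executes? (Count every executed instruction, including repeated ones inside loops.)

-10

mov ebx, 39 → ebx=39
mov ecx, 8 → ecx=8
mov edi, 34 → edi=34
mov esi, 18 → esi=18
shl ebx, 1 → ebx=39<<1=78
sub ecx, esi → ecx=8-18=-10
add ebx, edi → ebx=78+34=112
After step 7: ecx = -10.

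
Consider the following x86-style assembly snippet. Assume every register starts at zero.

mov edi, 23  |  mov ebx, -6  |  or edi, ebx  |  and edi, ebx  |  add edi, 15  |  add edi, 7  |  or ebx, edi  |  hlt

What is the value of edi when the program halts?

after mov edi, 23: edi=23
after mov ebx, -6: ebx=-6
after or edi, ebx: edi=23|(-6)=-1
after and edi, ebx: edi=(-1)&(-6)=-6
after add edi, 15: edi=(-6)+15=9
after add edi, 7: edi=9+7=16
after or ebx, edi: ebx=(-6)|16=-6
halt.

16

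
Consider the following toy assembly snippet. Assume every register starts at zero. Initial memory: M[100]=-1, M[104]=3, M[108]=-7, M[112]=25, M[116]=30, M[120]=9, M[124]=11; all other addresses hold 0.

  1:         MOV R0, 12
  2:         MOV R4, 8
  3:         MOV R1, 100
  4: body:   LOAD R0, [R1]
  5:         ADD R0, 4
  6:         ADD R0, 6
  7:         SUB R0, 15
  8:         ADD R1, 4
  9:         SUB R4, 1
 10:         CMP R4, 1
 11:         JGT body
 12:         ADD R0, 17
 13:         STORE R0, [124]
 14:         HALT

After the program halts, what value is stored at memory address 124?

after MOV R0, 12: R0=12
after MOV R4, 8: R4=8
after MOV R1, 100: R1=100
after LOAD R0, [R1]: R0=M[100]=-1
after ADD R0, 4: R0=(-1)+4=3
after ADD R0, 6: R0=3+6=9
after SUB R0, 15: R0=9-15=-6
after ADD R1, 4: R1=100+4=104
after SUB R4, 1: R4=8-1=7
CMP R4, 1  (cmp 7,1)
JGT body: taken
after LOAD R0, [R1]: R0=M[104]=3
after ADD R0, 4: R0=3+4=7
after ADD R0, 6: R0=7+6=13
after SUB R0, 15: R0=13-15=-2
after ADD R1, 4: R1=104+4=108
after SUB R4, 1: R4=7-1=6
CMP R4, 1  (cmp 6,1)
JGT body: taken
after LOAD R0, [R1]: R0=M[108]=-7
after ADD R0, 4: R0=(-7)+4=-3
after ADD R0, 6: R0=(-3)+6=3
after SUB R0, 15: R0=3-15=-12
after ADD R1, 4: R1=108+4=112
after SUB R4, 1: R4=6-1=5
CMP R4, 1  (cmp 5,1)
JGT body: taken
after LOAD R0, [R1]: R0=M[112]=25
after ADD R0, 4: R0=25+4=29
after ADD R0, 6: R0=29+6=35
after SUB R0, 15: R0=35-15=20
after ADD R1, 4: R1=112+4=116
after SUB R4, 1: R4=5-1=4
CMP R4, 1  (cmp 4,1)
JGT body: taken
after LOAD R0, [R1]: R0=M[116]=30
after ADD R0, 4: R0=30+4=34
after ADD R0, 6: R0=34+6=40
after SUB R0, 15: R0=40-15=25
after ADD R1, 4: R1=116+4=120
after SUB R4, 1: R4=4-1=3
CMP R4, 1  (cmp 3,1)
JGT body: taken
after LOAD R0, [R1]: R0=M[120]=9
after ADD R0, 4: R0=9+4=13
after ADD R0, 6: R0=13+6=19
after SUB R0, 15: R0=19-15=4
after ADD R1, 4: R1=120+4=124
after SUB R4, 1: R4=3-1=2
CMP R4, 1  (cmp 2,1)
JGT body: taken
after LOAD R0, [R1]: R0=M[124]=11
after ADD R0, 4: R0=11+4=15
after ADD R0, 6: R0=15+6=21
after SUB R0, 15: R0=21-15=6
after ADD R1, 4: R1=124+4=128
after SUB R4, 1: R4=2-1=1
CMP R4, 1  (cmp 1,1)
JGT body: not taken
after ADD R0, 17: R0=6+17=23
STORE R0, [124] → M[124]=23
halt.

23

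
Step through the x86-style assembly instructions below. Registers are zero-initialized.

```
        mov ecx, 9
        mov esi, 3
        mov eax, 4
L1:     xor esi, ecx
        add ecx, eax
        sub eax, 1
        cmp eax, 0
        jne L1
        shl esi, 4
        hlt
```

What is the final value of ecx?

after mov ecx, 9: ecx=9
after mov esi, 3: esi=3
after mov eax, 4: eax=4
after xor esi, ecx: esi=3^9=10
after add ecx, eax: ecx=9+4=13
after sub eax, 1: eax=4-1=3
cmp eax, 0  (cmp 3,0)
jne L1: taken
after xor esi, ecx: esi=10^13=7
after add ecx, eax: ecx=13+3=16
after sub eax, 1: eax=3-1=2
cmp eax, 0  (cmp 2,0)
jne L1: taken
after xor esi, ecx: esi=7^16=23
after add ecx, eax: ecx=16+2=18
after sub eax, 1: eax=2-1=1
cmp eax, 0  (cmp 1,0)
jne L1: taken
after xor esi, ecx: esi=23^18=5
after add ecx, eax: ecx=18+1=19
after sub eax, 1: eax=1-1=0
cmp eax, 0  (cmp 0,0)
jne L1: not taken
after shl esi, 4: esi=5<<4=80
halt.

19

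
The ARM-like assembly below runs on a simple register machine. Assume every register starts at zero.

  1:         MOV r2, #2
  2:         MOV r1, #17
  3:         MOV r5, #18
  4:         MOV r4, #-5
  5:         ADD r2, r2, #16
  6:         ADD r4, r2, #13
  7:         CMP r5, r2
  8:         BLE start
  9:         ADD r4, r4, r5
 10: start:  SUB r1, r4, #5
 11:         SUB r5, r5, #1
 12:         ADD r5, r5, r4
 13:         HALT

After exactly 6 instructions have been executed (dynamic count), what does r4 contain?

31

MOV r2, #2 → r2=2
MOV r1, #17 → r1=17
MOV r5, #18 → r5=18
MOV r4, #-5 → r4=-5
ADD r2, r2, #16 → r2=2+16=18
ADD r4, r2, #13 → r4=18+13=31
After step 6: r4 = 31.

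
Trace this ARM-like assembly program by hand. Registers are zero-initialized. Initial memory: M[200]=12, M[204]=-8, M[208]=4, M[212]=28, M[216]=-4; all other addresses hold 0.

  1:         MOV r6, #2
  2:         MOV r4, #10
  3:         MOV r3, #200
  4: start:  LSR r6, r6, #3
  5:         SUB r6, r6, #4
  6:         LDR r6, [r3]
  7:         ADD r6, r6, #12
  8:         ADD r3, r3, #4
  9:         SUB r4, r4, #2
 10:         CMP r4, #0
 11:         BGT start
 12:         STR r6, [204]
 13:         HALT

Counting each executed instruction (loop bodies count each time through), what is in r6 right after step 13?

-1

after MOV r6, #2: r6=2
after MOV r4, #10: r4=10
after MOV r3, #200: r3=200
after LSR r6, r6, #3: r6=2>>3=0
after SUB r6, r6, #4: r6=0-4=-4
after LDR r6, [r3]: r6=M[200]=12
after ADD r6, r6, #12: r6=12+12=24
after ADD r3, r3, #4: r3=200+4=204
after SUB r4, r4, #2: r4=10-2=8
CMP r4, #0  (cmp 8,0)
BGT start: taken
after LSR r6, r6, #3: r6=24>>3=3
after SUB r6, r6, #4: r6=3-4=-1
After step 13: r6 = -1.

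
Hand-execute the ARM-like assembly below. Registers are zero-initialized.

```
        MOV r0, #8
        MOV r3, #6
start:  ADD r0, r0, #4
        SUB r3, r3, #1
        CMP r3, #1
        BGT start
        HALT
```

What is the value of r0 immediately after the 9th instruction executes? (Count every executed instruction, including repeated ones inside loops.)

16

after MOV r0, #8: r0=8
after MOV r3, #6: r3=6
after ADD r0, r0, #4: r0=8+4=12
after SUB r3, r3, #1: r3=6-1=5
CMP r3, #1  (cmp 5,1)
BGT start: taken
after ADD r0, r0, #4: r0=12+4=16
after SUB r3, r3, #1: r3=5-1=4
CMP r3, #1  (cmp 4,1)
After step 9: r0 = 16.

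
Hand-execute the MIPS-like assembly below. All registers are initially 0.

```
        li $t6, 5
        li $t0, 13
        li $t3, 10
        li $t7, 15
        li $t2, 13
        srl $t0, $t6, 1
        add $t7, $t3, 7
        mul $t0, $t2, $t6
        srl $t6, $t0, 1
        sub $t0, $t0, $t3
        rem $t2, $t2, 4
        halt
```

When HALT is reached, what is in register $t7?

after li $t6, 5: $t6=5
after li $t0, 13: $t0=13
after li $t3, 10: $t3=10
after li $t7, 15: $t7=15
after li $t2, 13: $t2=13
after srl $t0, $t6, 1: $t0=5>>1=2
after add $t7, $t3, 7: $t7=10+7=17
after mul $t0, $t2, $t6: $t0=13*5=65
after srl $t6, $t0, 1: $t6=65>>1=32
after sub $t0, $t0, $t3: $t0=65-10=55
after rem $t2, $t2, 4: $t2=13%4=1
halt.

17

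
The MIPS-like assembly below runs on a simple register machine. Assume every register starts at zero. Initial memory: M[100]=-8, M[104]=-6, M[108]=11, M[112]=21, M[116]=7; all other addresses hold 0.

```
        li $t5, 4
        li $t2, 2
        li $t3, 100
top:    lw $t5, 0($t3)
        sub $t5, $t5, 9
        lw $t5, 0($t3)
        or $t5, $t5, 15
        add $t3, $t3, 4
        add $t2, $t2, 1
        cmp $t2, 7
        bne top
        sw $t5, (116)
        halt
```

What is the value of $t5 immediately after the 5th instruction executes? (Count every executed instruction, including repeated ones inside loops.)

-17

$t5=4
$t2=2
$t3=100
$t5=M[100]=-8
$t5=(-8)-9=-17
After step 5: $t5 = -17.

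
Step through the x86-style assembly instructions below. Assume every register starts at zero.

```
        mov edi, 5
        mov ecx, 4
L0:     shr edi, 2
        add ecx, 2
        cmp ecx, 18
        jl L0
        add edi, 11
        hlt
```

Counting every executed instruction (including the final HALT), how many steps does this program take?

mov edi, 5 → edi=5
mov ecx, 4 → ecx=4
shr edi, 2 → edi=5>>2=1
add ecx, 2 → ecx=4+2=6
cmp ecx, 18  (cmp 6,18)
jl L0: taken
shr edi, 2 → edi=1>>2=0
add ecx, 2 → ecx=6+2=8
cmp ecx, 18  (cmp 8,18)
jl L0: taken
shr edi, 2 → edi=0>>2=0
add ecx, 2 → ecx=8+2=10
cmp ecx, 18  (cmp 10,18)
jl L0: taken
shr edi, 2 → edi=0>>2=0
add ecx, 2 → ecx=10+2=12
cmp ecx, 18  (cmp 12,18)
jl L0: taken
shr edi, 2 → edi=0>>2=0
add ecx, 2 → ecx=12+2=14
cmp ecx, 18  (cmp 14,18)
jl L0: taken
shr edi, 2 → edi=0>>2=0
add ecx, 2 → ecx=14+2=16
cmp ecx, 18  (cmp 16,18)
jl L0: taken
shr edi, 2 → edi=0>>2=0
add ecx, 2 → ecx=16+2=18
cmp ecx, 18  (cmp 18,18)
jl L0: not taken
add edi, 11 → edi=0+11=11
halt.
Total executed instructions: 32.

32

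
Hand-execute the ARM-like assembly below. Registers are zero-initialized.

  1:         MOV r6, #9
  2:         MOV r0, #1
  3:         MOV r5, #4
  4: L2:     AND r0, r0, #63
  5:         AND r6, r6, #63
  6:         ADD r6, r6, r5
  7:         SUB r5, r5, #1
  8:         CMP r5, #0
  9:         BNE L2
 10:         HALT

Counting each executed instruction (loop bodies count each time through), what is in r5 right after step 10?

MOV r6, #9 → r6=9
MOV r0, #1 → r0=1
MOV r5, #4 → r5=4
AND r0, r0, #63 → r0=1&63=1
AND r6, r6, #63 → r6=9&63=9
ADD r6, r6, r5 → r6=9+4=13
SUB r5, r5, #1 → r5=4-1=3
CMP r5, #0  (cmp 3,0)
BNE L2: taken
AND r0, r0, #63 → r0=1&63=1
After step 10: r5 = 3.

3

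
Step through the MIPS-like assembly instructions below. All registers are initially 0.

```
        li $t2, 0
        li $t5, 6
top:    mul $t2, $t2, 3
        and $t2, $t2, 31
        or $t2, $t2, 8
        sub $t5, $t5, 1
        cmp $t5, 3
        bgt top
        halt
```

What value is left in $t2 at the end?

8

$t2=0
$t5=6
$t2=0*3=0
$t2=0&31=0
$t2=0|8=8
$t5=6-1=5
cmp $t5, 3  (cmp 5,3)
bgt top: taken
$t2=8*3=24
$t2=24&31=24
$t2=24|8=24
$t5=5-1=4
cmp $t5, 3  (cmp 4,3)
bgt top: taken
$t2=24*3=72
$t2=72&31=8
$t2=8|8=8
$t5=4-1=3
cmp $t5, 3  (cmp 3,3)
bgt top: not taken
halt.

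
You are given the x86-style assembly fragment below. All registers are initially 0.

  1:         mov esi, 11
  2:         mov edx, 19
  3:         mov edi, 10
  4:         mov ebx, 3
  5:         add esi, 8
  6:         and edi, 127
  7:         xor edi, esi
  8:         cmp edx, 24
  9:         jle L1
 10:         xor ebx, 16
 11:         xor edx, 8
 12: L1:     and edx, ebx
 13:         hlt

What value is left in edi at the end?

25

after mov esi, 11: esi=11
after mov edx, 19: edx=19
after mov edi, 10: edi=10
after mov ebx, 3: ebx=3
after add esi, 8: esi=11+8=19
after and edi, 127: edi=10&127=10
after xor edi, esi: edi=10^19=25
cmp edx, 24  (cmp 19,24)
jle L1: taken
after and edx, ebx: edx=19&3=3
halt.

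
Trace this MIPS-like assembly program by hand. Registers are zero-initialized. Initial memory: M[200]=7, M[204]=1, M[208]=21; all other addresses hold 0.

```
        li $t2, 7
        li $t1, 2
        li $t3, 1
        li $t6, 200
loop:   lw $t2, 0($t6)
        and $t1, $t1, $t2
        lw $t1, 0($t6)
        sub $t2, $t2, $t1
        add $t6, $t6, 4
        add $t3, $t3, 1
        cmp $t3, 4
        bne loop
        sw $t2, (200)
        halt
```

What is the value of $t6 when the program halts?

212

after li $t2, 7: $t2=7
after li $t1, 2: $t1=2
after li $t3, 1: $t3=1
after li $t6, 200: $t6=200
after lw $t2, 0($t6): $t2=M[200]=7
after and $t1, $t1, $t2: $t1=2&7=2
after lw $t1, 0($t6): $t1=M[200]=7
after sub $t2, $t2, $t1: $t2=7-7=0
after add $t6, $t6, 4: $t6=200+4=204
after add $t3, $t3, 1: $t3=1+1=2
cmp $t3, 4  (cmp 2,4)
bne loop: taken
after lw $t2, 0($t6): $t2=M[204]=1
after and $t1, $t1, $t2: $t1=7&1=1
after lw $t1, 0($t6): $t1=M[204]=1
after sub $t2, $t2, $t1: $t2=1-1=0
after add $t6, $t6, 4: $t6=204+4=208
after add $t3, $t3, 1: $t3=2+1=3
cmp $t3, 4  (cmp 3,4)
bne loop: taken
after lw $t2, 0($t6): $t2=M[208]=21
after and $t1, $t1, $t2: $t1=1&21=1
after lw $t1, 0($t6): $t1=M[208]=21
after sub $t2, $t2, $t1: $t2=21-21=0
after add $t6, $t6, 4: $t6=208+4=212
after add $t3, $t3, 1: $t3=3+1=4
cmp $t3, 4  (cmp 4,4)
bne loop: not taken
sw $t2, (200) → M[200]=0
halt.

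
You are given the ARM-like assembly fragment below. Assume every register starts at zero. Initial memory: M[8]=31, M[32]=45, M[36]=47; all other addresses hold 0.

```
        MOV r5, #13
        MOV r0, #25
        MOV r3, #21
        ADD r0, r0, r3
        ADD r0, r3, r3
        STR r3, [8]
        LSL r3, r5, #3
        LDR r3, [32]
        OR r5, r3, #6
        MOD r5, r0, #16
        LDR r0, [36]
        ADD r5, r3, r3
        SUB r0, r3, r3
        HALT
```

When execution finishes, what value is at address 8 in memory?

after MOV r5, #13: r5=13
after MOV r0, #25: r0=25
after MOV r3, #21: r3=21
after ADD r0, r0, r3: r0=25+21=46
after ADD r0, r3, r3: r0=21+21=42
STR r3, [8] → M[8]=21
after LSL r3, r5, #3: r3=13<<3=104
after LDR r3, [32]: r3=M[32]=45
after OR r5, r3, #6: r5=45|6=47
after MOD r5, r0, #16: r5=42%16=10
after LDR r0, [36]: r0=M[36]=47
after ADD r5, r3, r3: r5=45+45=90
after SUB r0, r3, r3: r0=45-45=0
halt.

21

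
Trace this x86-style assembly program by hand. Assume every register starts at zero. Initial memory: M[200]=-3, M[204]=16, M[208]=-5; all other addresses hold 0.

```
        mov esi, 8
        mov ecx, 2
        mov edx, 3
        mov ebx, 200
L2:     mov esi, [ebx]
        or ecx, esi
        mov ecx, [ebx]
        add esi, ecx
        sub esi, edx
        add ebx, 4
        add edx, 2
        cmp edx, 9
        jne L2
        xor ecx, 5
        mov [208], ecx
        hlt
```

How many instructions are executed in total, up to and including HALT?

34

after mov esi, 8: esi=8
after mov ecx, 2: ecx=2
after mov edx, 3: edx=3
after mov ebx, 200: ebx=200
after mov esi, [ebx]: esi=M[200]=-3
after or ecx, esi: ecx=2|(-3)=-1
after mov ecx, [ebx]: ecx=M[200]=-3
after add esi, ecx: esi=(-3)+(-3)=-6
after sub esi, edx: esi=(-6)-3=-9
after add ebx, 4: ebx=200+4=204
after add edx, 2: edx=3+2=5
cmp edx, 9  (cmp 5,9)
jne L2: taken
after mov esi, [ebx]: esi=M[204]=16
after or ecx, esi: ecx=(-3)|16=-3
after mov ecx, [ebx]: ecx=M[204]=16
after add esi, ecx: esi=16+16=32
after sub esi, edx: esi=32-5=27
after add ebx, 4: ebx=204+4=208
after add edx, 2: edx=5+2=7
cmp edx, 9  (cmp 7,9)
jne L2: taken
after mov esi, [ebx]: esi=M[208]=-5
after or ecx, esi: ecx=16|(-5)=-5
after mov ecx, [ebx]: ecx=M[208]=-5
after add esi, ecx: esi=(-5)+(-5)=-10
after sub esi, edx: esi=(-10)-7=-17
after add ebx, 4: ebx=208+4=212
after add edx, 2: edx=7+2=9
cmp edx, 9  (cmp 9,9)
jne L2: not taken
after xor ecx, 5: ecx=(-5)^5=-2
mov [208], ecx → M[208]=-2
halt.
Total executed instructions: 34.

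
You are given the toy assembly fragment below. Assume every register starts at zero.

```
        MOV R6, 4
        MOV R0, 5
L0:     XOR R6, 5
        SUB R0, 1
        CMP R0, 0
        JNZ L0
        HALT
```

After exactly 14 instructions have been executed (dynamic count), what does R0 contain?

2

R6=4
R0=5
R6=4^5=1
R0=5-1=4
CMP R0, 0  (cmp 4,0)
JNZ L0: taken
R6=1^5=4
R0=4-1=3
CMP R0, 0  (cmp 3,0)
JNZ L0: taken
R6=4^5=1
R0=3-1=2
CMP R0, 0  (cmp 2,0)
JNZ L0: taken
After step 14: R0 = 2.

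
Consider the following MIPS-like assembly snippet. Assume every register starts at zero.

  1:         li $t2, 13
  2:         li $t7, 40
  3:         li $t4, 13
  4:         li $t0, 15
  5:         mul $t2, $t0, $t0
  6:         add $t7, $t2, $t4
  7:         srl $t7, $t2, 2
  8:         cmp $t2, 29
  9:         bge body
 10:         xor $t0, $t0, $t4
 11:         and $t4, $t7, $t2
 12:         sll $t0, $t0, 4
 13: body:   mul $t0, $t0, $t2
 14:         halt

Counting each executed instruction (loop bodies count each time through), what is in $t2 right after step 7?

225

$t2=13
$t7=40
$t4=13
$t0=15
$t2=15*15=225
$t7=225+13=238
$t7=225>>2=56
After step 7: $t2 = 225.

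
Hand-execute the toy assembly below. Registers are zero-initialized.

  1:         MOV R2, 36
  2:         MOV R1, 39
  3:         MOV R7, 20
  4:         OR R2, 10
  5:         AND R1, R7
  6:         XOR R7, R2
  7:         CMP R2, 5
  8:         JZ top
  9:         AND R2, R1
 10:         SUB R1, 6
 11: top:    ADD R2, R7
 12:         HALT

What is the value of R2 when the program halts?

62

R2=36
R1=39
R7=20
R2=36|10=46
R1=39&20=4
R7=20^46=58
CMP R2, 5  (cmp 46,5)
JZ top: not taken
R2=46&4=4
R1=4-6=-2
R2=4+58=62
halt.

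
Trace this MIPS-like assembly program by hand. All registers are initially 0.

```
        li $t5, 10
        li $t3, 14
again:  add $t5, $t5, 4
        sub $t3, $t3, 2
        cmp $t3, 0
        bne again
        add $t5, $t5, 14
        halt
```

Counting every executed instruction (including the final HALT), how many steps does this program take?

li $t5, 10 → $t5=10
li $t3, 14 → $t3=14
add $t5, $t5, 4 → $t5=10+4=14
sub $t3, $t3, 2 → $t3=14-2=12
cmp $t3, 0  (cmp 12,0)
bne again: taken
add $t5, $t5, 4 → $t5=14+4=18
sub $t3, $t3, 2 → $t3=12-2=10
cmp $t3, 0  (cmp 10,0)
bne again: taken
add $t5, $t5, 4 → $t5=18+4=22
sub $t3, $t3, 2 → $t3=10-2=8
cmp $t3, 0  (cmp 8,0)
bne again: taken
add $t5, $t5, 4 → $t5=22+4=26
sub $t3, $t3, 2 → $t3=8-2=6
cmp $t3, 0  (cmp 6,0)
bne again: taken
add $t5, $t5, 4 → $t5=26+4=30
sub $t3, $t3, 2 → $t3=6-2=4
cmp $t3, 0  (cmp 4,0)
bne again: taken
add $t5, $t5, 4 → $t5=30+4=34
sub $t3, $t3, 2 → $t3=4-2=2
cmp $t3, 0  (cmp 2,0)
bne again: taken
add $t5, $t5, 4 → $t5=34+4=38
sub $t3, $t3, 2 → $t3=2-2=0
cmp $t3, 0  (cmp 0,0)
bne again: not taken
add $t5, $t5, 14 → $t5=38+14=52
halt.
Total executed instructions: 32.

32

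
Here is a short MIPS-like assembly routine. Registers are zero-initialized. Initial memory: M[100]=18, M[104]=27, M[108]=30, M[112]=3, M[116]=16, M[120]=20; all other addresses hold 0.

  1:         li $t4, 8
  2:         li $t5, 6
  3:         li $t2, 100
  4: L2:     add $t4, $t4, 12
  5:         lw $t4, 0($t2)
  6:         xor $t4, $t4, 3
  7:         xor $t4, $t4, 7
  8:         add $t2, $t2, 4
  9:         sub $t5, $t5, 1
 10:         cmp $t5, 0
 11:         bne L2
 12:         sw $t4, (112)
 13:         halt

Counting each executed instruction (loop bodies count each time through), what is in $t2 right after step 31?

112

$t4=8
$t5=6
$t2=100
$t4=8+12=20
$t4=M[100]=18
$t4=18^3=17
$t4=17^7=22
$t2=100+4=104
$t5=6-1=5
cmp $t5, 0  (cmp 5,0)
bne L2: taken
$t4=22+12=34
$t4=M[104]=27
$t4=27^3=24
$t4=24^7=31
$t2=104+4=108
$t5=5-1=4
cmp $t5, 0  (cmp 4,0)
bne L2: taken
$t4=31+12=43
$t4=M[108]=30
$t4=30^3=29
$t4=29^7=26
$t2=108+4=112
$t5=4-1=3
cmp $t5, 0  (cmp 3,0)
bne L2: taken
$t4=26+12=38
$t4=M[112]=3
$t4=3^3=0
$t4=0^7=7
After step 31: $t2 = 112.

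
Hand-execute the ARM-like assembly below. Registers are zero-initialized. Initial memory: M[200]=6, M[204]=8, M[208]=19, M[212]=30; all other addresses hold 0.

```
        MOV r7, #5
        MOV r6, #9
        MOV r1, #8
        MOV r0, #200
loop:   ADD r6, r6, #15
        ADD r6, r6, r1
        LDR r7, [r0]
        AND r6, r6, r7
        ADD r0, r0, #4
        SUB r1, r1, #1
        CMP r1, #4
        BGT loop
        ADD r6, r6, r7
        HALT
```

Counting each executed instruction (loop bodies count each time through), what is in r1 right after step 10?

7

after MOV r7, #5: r7=5
after MOV r6, #9: r6=9
after MOV r1, #8: r1=8
after MOV r0, #200: r0=200
after ADD r6, r6, #15: r6=9+15=24
after ADD r6, r6, r1: r6=24+8=32
after LDR r7, [r0]: r7=M[200]=6
after AND r6, r6, r7: r6=32&6=0
after ADD r0, r0, #4: r0=200+4=204
after SUB r1, r1, #1: r1=8-1=7
After step 10: r1 = 7.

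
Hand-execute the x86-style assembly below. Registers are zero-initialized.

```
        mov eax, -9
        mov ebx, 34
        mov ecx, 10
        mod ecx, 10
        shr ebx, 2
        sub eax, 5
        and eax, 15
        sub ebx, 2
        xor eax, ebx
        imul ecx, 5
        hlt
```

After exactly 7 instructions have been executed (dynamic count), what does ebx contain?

8

eax=-9
ebx=34
ecx=10
ecx=10%10=0
ebx=34>>2=8
eax=(-9)-5=-14
eax=(-14)&15=2
After step 7: ebx = 8.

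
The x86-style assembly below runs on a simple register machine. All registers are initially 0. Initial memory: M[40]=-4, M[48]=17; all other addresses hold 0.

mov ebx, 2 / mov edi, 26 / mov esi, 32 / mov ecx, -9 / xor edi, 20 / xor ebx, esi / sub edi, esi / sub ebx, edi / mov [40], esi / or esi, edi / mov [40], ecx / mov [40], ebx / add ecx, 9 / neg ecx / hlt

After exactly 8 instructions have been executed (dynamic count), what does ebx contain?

after mov ebx, 2: ebx=2
after mov edi, 26: edi=26
after mov esi, 32: esi=32
after mov ecx, -9: ecx=-9
after xor edi, 20: edi=26^20=14
after xor ebx, esi: ebx=2^32=34
after sub edi, esi: edi=14-32=-18
after sub ebx, edi: ebx=34-(-18)=52
After step 8: ebx = 52.

52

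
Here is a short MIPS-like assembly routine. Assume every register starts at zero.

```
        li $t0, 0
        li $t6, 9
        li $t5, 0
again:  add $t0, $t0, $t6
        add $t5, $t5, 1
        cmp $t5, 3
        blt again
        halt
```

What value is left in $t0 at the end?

27

li $t0, 0 → $t0=0
li $t6, 9 → $t6=9
li $t5, 0 → $t5=0
add $t0, $t0, $t6 → $t0=0+9=9
add $t5, $t5, 1 → $t5=0+1=1
cmp $t5, 3  (cmp 1,3)
blt again: taken
add $t0, $t0, $t6 → $t0=9+9=18
add $t5, $t5, 1 → $t5=1+1=2
cmp $t5, 3  (cmp 2,3)
blt again: taken
add $t0, $t0, $t6 → $t0=18+9=27
add $t5, $t5, 1 → $t5=2+1=3
cmp $t5, 3  (cmp 3,3)
blt again: not taken
halt.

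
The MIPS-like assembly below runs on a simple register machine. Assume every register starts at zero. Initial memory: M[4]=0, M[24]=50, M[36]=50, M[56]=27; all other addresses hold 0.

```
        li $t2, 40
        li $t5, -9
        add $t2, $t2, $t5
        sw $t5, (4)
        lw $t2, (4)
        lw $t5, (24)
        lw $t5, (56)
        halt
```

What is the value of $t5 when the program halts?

$t2=40
$t5=-9
$t2=40+(-9)=31
sw $t5, (4) → M[4]=-9
$t2=M[4]=-9
$t5=M[24]=50
$t5=M[56]=27
halt.

27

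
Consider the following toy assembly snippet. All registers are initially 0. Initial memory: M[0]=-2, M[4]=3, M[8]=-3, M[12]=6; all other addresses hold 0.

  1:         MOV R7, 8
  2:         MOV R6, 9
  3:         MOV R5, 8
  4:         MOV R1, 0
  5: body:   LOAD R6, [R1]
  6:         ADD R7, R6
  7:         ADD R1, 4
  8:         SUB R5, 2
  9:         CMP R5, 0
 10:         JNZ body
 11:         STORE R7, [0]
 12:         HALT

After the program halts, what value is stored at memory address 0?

12

MOV R7, 8 → R7=8
MOV R6, 9 → R6=9
MOV R5, 8 → R5=8
MOV R1, 0 → R1=0
LOAD R6, [R1] → R6=M[0]=-2
ADD R7, R6 → R7=8+(-2)=6
ADD R1, 4 → R1=0+4=4
SUB R5, 2 → R5=8-2=6
CMP R5, 0  (cmp 6,0)
JNZ body: taken
LOAD R6, [R1] → R6=M[4]=3
ADD R7, R6 → R7=6+3=9
ADD R1, 4 → R1=4+4=8
SUB R5, 2 → R5=6-2=4
CMP R5, 0  (cmp 4,0)
JNZ body: taken
LOAD R6, [R1] → R6=M[8]=-3
ADD R7, R6 → R7=9+(-3)=6
ADD R1, 4 → R1=8+4=12
SUB R5, 2 → R5=4-2=2
CMP R5, 0  (cmp 2,0)
JNZ body: taken
LOAD R6, [R1] → R6=M[12]=6
ADD R7, R6 → R7=6+6=12
ADD R1, 4 → R1=12+4=16
SUB R5, 2 → R5=2-2=0
CMP R5, 0  (cmp 0,0)
JNZ body: not taken
STORE R7, [0] → M[0]=12
halt.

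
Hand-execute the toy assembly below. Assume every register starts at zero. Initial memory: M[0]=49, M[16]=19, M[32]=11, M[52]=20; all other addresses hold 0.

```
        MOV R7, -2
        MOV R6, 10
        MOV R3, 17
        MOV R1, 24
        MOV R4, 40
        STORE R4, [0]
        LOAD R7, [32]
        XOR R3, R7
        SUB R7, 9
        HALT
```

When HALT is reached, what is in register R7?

MOV R7, -2 → R7=-2
MOV R6, 10 → R6=10
MOV R3, 17 → R3=17
MOV R1, 24 → R1=24
MOV R4, 40 → R4=40
STORE R4, [0] → M[0]=40
LOAD R7, [32] → R7=M[32]=11
XOR R3, R7 → R3=17^11=26
SUB R7, 9 → R7=11-9=2
halt.

2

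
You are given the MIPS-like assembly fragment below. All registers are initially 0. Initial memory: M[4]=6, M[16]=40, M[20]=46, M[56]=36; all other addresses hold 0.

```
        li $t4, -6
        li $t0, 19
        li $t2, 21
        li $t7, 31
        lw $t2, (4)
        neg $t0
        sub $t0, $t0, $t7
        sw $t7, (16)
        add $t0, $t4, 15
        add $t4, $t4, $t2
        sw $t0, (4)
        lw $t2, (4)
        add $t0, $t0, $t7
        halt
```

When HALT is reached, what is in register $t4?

0

li $t4, -6 → $t4=-6
li $t0, 19 → $t0=19
li $t2, 21 → $t2=21
li $t7, 31 → $t7=31
lw $t2, (4) → $t2=M[4]=6
neg $t0 → $t0=-(19)=-19
sub $t0, $t0, $t7 → $t0=(-19)-31=-50
sw $t7, (16) → M[16]=31
add $t0, $t4, 15 → $t0=(-6)+15=9
add $t4, $t4, $t2 → $t4=(-6)+6=0
sw $t0, (4) → M[4]=9
lw $t2, (4) → $t2=M[4]=9
add $t0, $t0, $t7 → $t0=9+31=40
halt.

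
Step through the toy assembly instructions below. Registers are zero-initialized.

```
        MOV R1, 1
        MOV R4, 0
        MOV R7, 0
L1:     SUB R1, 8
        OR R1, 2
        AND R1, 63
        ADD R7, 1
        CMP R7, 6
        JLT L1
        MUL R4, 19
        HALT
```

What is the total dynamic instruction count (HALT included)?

41

after MOV R1, 1: R1=1
after MOV R4, 0: R4=0
after MOV R7, 0: R7=0
after SUB R1, 8: R1=1-8=-7
after OR R1, 2: R1=(-7)|2=-5
after AND R1, 63: R1=(-5)&63=59
after ADD R7, 1: R7=0+1=1
CMP R7, 6  (cmp 1,6)
JLT L1: taken
after SUB R1, 8: R1=59-8=51
after OR R1, 2: R1=51|2=51
after AND R1, 63: R1=51&63=51
after ADD R7, 1: R7=1+1=2
CMP R7, 6  (cmp 2,6)
JLT L1: taken
after SUB R1, 8: R1=51-8=43
after OR R1, 2: R1=43|2=43
after AND R1, 63: R1=43&63=43
after ADD R7, 1: R7=2+1=3
CMP R7, 6  (cmp 3,6)
JLT L1: taken
after SUB R1, 8: R1=43-8=35
after OR R1, 2: R1=35|2=35
after AND R1, 63: R1=35&63=35
after ADD R7, 1: R7=3+1=4
CMP R7, 6  (cmp 4,6)
JLT L1: taken
after SUB R1, 8: R1=35-8=27
after OR R1, 2: R1=27|2=27
after AND R1, 63: R1=27&63=27
after ADD R7, 1: R7=4+1=5
CMP R7, 6  (cmp 5,6)
JLT L1: taken
after SUB R1, 8: R1=27-8=19
after OR R1, 2: R1=19|2=19
after AND R1, 63: R1=19&63=19
after ADD R7, 1: R7=5+1=6
CMP R7, 6  (cmp 6,6)
JLT L1: not taken
after MUL R4, 19: R4=0*19=0
halt.
Total executed instructions: 41.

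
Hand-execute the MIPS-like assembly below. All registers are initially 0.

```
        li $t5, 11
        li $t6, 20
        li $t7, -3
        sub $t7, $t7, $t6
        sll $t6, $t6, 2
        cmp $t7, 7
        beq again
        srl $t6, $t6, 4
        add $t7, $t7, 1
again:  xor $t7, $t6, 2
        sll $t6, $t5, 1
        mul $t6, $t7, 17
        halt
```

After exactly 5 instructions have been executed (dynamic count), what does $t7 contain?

li $t5, 11 → $t5=11
li $t6, 20 → $t6=20
li $t7, -3 → $t7=-3
sub $t7, $t7, $t6 → $t7=(-3)-20=-23
sll $t6, $t6, 2 → $t6=20<<2=80
After step 5: $t7 = -23.

-23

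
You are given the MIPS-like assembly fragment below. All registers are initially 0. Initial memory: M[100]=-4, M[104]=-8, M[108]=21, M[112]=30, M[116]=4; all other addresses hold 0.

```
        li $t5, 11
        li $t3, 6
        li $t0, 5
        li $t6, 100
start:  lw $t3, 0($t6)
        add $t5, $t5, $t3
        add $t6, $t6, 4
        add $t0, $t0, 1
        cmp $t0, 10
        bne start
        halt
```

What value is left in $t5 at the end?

li $t5, 11 → $t5=11
li $t3, 6 → $t3=6
li $t0, 5 → $t0=5
li $t6, 100 → $t6=100
lw $t3, 0($t6) → $t3=M[100]=-4
add $t5, $t5, $t3 → $t5=11+(-4)=7
add $t6, $t6, 4 → $t6=100+4=104
add $t0, $t0, 1 → $t0=5+1=6
cmp $t0, 10  (cmp 6,10)
bne start: taken
lw $t3, 0($t6) → $t3=M[104]=-8
add $t5, $t5, $t3 → $t5=7+(-8)=-1
add $t6, $t6, 4 → $t6=104+4=108
add $t0, $t0, 1 → $t0=6+1=7
cmp $t0, 10  (cmp 7,10)
bne start: taken
lw $t3, 0($t6) → $t3=M[108]=21
add $t5, $t5, $t3 → $t5=(-1)+21=20
add $t6, $t6, 4 → $t6=108+4=112
add $t0, $t0, 1 → $t0=7+1=8
cmp $t0, 10  (cmp 8,10)
bne start: taken
lw $t3, 0($t6) → $t3=M[112]=30
add $t5, $t5, $t3 → $t5=20+30=50
add $t6, $t6, 4 → $t6=112+4=116
add $t0, $t0, 1 → $t0=8+1=9
cmp $t0, 10  (cmp 9,10)
bne start: taken
lw $t3, 0($t6) → $t3=M[116]=4
add $t5, $t5, $t3 → $t5=50+4=54
add $t6, $t6, 4 → $t6=116+4=120
add $t0, $t0, 1 → $t0=9+1=10
cmp $t0, 10  (cmp 10,10)
bne start: not taken
halt.

54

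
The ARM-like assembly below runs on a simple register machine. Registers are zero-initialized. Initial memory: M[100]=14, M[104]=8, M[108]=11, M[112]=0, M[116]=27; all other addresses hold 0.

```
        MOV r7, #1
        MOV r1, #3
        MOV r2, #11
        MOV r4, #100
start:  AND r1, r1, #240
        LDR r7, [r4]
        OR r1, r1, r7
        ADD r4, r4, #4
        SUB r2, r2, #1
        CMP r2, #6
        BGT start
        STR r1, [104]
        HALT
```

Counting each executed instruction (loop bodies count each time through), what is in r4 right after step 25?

112

after MOV r7, #1: r7=1
after MOV r1, #3: r1=3
after MOV r2, #11: r2=11
after MOV r4, #100: r4=100
after AND r1, r1, #240: r1=3&240=0
after LDR r7, [r4]: r7=M[100]=14
after OR r1, r1, r7: r1=0|14=14
after ADD r4, r4, #4: r4=100+4=104
after SUB r2, r2, #1: r2=11-1=10
CMP r2, #6  (cmp 10,6)
BGT start: taken
after AND r1, r1, #240: r1=14&240=0
after LDR r7, [r4]: r7=M[104]=8
after OR r1, r1, r7: r1=0|8=8
after ADD r4, r4, #4: r4=104+4=108
after SUB r2, r2, #1: r2=10-1=9
CMP r2, #6  (cmp 9,6)
BGT start: taken
after AND r1, r1, #240: r1=8&240=0
after LDR r7, [r4]: r7=M[108]=11
after OR r1, r1, r7: r1=0|11=11
after ADD r4, r4, #4: r4=108+4=112
after SUB r2, r2, #1: r2=9-1=8
CMP r2, #6  (cmp 8,6)
BGT start: taken
After step 25: r4 = 112.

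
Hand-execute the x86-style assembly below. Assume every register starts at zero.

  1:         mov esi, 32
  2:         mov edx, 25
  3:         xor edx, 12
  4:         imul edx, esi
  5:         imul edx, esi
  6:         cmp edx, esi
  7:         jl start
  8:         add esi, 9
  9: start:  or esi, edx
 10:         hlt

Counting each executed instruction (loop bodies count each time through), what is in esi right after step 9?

21545

after mov esi, 32: esi=32
after mov edx, 25: edx=25
after xor edx, 12: edx=25^12=21
after imul edx, esi: edx=21*32=672
after imul edx, esi: edx=672*32=21504
cmp edx, esi  (cmp 21504,32)
jl start: not taken
after add esi, 9: esi=32+9=41
after or esi, edx: esi=41|21504=21545
After step 9: esi = 21545.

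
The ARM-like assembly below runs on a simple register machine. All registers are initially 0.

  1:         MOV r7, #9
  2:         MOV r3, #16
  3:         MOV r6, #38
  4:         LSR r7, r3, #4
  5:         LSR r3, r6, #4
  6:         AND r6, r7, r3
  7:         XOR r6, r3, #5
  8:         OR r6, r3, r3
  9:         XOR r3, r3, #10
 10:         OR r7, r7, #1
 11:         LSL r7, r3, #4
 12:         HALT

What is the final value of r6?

2

MOV r7, #9 → r7=9
MOV r3, #16 → r3=16
MOV r6, #38 → r6=38
LSR r7, r3, #4 → r7=16>>4=1
LSR r3, r6, #4 → r3=38>>4=2
AND r6, r7, r3 → r6=1&2=0
XOR r6, r3, #5 → r6=2^5=7
OR r6, r3, r3 → r6=2|2=2
XOR r3, r3, #10 → r3=2^10=8
OR r7, r7, #1 → r7=1|1=1
LSL r7, r3, #4 → r7=8<<4=128
halt.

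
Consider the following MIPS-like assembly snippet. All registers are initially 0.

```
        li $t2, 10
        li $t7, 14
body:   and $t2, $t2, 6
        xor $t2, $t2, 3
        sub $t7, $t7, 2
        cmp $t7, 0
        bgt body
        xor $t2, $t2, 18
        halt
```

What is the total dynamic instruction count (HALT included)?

39

after li $t2, 10: $t2=10
after li $t7, 14: $t7=14
after and $t2, $t2, 6: $t2=10&6=2
after xor $t2, $t2, 3: $t2=2^3=1
after sub $t7, $t7, 2: $t7=14-2=12
cmp $t7, 0  (cmp 12,0)
bgt body: taken
after and $t2, $t2, 6: $t2=1&6=0
after xor $t2, $t2, 3: $t2=0^3=3
after sub $t7, $t7, 2: $t7=12-2=10
cmp $t7, 0  (cmp 10,0)
bgt body: taken
after and $t2, $t2, 6: $t2=3&6=2
after xor $t2, $t2, 3: $t2=2^3=1
after sub $t7, $t7, 2: $t7=10-2=8
cmp $t7, 0  (cmp 8,0)
bgt body: taken
after and $t2, $t2, 6: $t2=1&6=0
after xor $t2, $t2, 3: $t2=0^3=3
after sub $t7, $t7, 2: $t7=8-2=6
cmp $t7, 0  (cmp 6,0)
bgt body: taken
after and $t2, $t2, 6: $t2=3&6=2
after xor $t2, $t2, 3: $t2=2^3=1
after sub $t7, $t7, 2: $t7=6-2=4
cmp $t7, 0  (cmp 4,0)
bgt body: taken
after and $t2, $t2, 6: $t2=1&6=0
after xor $t2, $t2, 3: $t2=0^3=3
after sub $t7, $t7, 2: $t7=4-2=2
cmp $t7, 0  (cmp 2,0)
bgt body: taken
after and $t2, $t2, 6: $t2=3&6=2
after xor $t2, $t2, 3: $t2=2^3=1
after sub $t7, $t7, 2: $t7=2-2=0
cmp $t7, 0  (cmp 0,0)
bgt body: not taken
after xor $t2, $t2, 18: $t2=1^18=19
halt.
Total executed instructions: 39.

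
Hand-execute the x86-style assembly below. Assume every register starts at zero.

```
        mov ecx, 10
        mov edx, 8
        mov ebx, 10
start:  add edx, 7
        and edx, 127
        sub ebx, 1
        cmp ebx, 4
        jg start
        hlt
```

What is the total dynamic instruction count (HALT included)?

ecx=10
edx=8
ebx=10
edx=8+7=15
edx=15&127=15
ebx=10-1=9
cmp ebx, 4  (cmp 9,4)
jg start: taken
edx=15+7=22
edx=22&127=22
ebx=9-1=8
cmp ebx, 4  (cmp 8,4)
jg start: taken
edx=22+7=29
edx=29&127=29
ebx=8-1=7
cmp ebx, 4  (cmp 7,4)
jg start: taken
edx=29+7=36
edx=36&127=36
ebx=7-1=6
cmp ebx, 4  (cmp 6,4)
jg start: taken
edx=36+7=43
edx=43&127=43
ebx=6-1=5
cmp ebx, 4  (cmp 5,4)
jg start: taken
edx=43+7=50
edx=50&127=50
ebx=5-1=4
cmp ebx, 4  (cmp 4,4)
jg start: not taken
halt.
Total executed instructions: 34.

34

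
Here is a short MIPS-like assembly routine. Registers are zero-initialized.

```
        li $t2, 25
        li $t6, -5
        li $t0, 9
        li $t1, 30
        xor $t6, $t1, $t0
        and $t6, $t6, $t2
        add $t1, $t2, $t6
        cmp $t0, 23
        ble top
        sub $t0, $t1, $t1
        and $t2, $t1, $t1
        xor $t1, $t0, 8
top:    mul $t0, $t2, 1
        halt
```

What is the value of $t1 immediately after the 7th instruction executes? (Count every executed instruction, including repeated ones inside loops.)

$t2=25
$t6=-5
$t0=9
$t1=30
$t6=30^9=23
$t6=23&25=17
$t1=25+17=42
After step 7: $t1 = 42.

42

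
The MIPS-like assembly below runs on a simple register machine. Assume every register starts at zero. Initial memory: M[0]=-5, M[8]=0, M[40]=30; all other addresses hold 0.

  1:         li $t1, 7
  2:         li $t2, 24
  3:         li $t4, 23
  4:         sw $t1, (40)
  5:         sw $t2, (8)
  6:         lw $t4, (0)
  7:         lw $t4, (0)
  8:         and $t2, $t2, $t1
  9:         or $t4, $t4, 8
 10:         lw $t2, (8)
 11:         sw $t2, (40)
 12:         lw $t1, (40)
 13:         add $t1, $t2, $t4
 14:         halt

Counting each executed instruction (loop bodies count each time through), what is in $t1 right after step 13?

$t1=7
$t2=24
$t4=23
sw $t1, (40) → M[40]=7
sw $t2, (8) → M[8]=24
$t4=M[0]=-5
$t4=M[0]=-5
$t2=24&7=0
$t4=(-5)|8=-5
$t2=M[8]=24
sw $t2, (40) → M[40]=24
$t1=M[40]=24
$t1=24+(-5)=19
After step 13: $t1 = 19.

19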